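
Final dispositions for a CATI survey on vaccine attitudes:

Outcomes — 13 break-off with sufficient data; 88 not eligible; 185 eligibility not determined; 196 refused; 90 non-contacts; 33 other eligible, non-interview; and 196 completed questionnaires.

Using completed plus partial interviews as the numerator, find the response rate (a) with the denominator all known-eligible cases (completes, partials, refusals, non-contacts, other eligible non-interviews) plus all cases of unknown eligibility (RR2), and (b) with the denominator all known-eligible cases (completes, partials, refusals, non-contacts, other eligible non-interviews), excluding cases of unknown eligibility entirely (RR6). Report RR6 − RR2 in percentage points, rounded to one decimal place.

10.3

Top = 196 + 13 = 209
Denom = 196 + 13 + 196 + 90 + 33 + 185 = 713
RR2 = 209 / 713 = 0.2931
Denom = 196 + 13 + 196 + 90 + 33 = 528
RR6 = 209 / 528 = 0.3958
Difference = 39.58 − 29.31 = 10.27 percentage points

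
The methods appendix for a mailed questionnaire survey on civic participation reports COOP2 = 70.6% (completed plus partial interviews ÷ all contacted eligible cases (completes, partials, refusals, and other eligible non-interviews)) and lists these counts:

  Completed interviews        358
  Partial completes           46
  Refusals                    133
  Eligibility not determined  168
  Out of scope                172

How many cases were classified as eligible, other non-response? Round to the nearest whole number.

Num = 358 + 46 = 404
COOP2 = 404 / D = 0.706
D = 404 / 0.706 = 572.2
Other denominator terms total 537
eligible, other non-response = 572.2 − 537 ≈ 35

35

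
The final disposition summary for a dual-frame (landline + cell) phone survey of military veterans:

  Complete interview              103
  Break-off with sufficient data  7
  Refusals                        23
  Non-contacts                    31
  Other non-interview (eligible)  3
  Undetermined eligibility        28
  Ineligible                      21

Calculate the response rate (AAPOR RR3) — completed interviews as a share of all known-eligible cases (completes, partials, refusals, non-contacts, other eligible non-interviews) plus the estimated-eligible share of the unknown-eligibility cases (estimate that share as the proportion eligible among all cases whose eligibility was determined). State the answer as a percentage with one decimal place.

Num = 103
Known eligible = 103 + 7 + 23 + 31 + 3 = 167
e = 167 / (167 + 21) = 167 / 188 = 0.8883
Estimated eligible among unknowns = 0.8883 × 28 = 24.87
Denominator = 167 + 24.87 = 191.87
RR3 = 103 / 191.87 = 0.5368

53.7%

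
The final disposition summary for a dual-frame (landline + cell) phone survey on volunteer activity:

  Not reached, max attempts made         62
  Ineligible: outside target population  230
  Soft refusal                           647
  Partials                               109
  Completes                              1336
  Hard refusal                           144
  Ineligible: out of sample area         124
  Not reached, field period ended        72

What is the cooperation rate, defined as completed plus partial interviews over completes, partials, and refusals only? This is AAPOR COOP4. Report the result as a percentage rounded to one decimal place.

Declined to participate = 144 + 647 = 791
No answer / not reached = 72 + 62 = 134
Not eligible = 230 + 124 = 354
Num → 1336 + 109 = 1445
Denominator → 1336 + 109 + 791 = 2236
COOP4 = 1445 / 2236 = 0.6462

64.6%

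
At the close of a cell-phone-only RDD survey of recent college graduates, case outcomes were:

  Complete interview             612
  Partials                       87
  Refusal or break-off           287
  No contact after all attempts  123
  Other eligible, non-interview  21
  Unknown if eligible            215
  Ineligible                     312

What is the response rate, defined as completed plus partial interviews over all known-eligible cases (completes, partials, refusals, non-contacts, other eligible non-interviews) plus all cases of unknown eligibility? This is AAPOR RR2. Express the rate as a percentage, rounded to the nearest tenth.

52.0%

Num: 612 + 87 = 699
Base: 612 + 87 + 287 + 123 + 21 + 215 = 1345
RR2 = 699 / 1345 = 0.5197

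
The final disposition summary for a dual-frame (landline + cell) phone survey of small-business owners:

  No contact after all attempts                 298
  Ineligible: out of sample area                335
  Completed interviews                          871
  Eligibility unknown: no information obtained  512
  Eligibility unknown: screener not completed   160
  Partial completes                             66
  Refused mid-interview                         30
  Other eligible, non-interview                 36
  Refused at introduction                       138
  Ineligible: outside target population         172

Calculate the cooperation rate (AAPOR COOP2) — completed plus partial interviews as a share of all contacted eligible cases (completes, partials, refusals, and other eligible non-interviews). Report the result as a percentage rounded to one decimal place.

82.1%

Refusal or break-off = 138 + 30 = 168
Eligibility not determined = 160 + 512 = 672
Out of scope = 172 + 335 = 507
Top: 871 + 66 = 937
Base: 871 + 66 + 168 + 36 = 1141
COOP2 = 937 / 1141 = 0.8212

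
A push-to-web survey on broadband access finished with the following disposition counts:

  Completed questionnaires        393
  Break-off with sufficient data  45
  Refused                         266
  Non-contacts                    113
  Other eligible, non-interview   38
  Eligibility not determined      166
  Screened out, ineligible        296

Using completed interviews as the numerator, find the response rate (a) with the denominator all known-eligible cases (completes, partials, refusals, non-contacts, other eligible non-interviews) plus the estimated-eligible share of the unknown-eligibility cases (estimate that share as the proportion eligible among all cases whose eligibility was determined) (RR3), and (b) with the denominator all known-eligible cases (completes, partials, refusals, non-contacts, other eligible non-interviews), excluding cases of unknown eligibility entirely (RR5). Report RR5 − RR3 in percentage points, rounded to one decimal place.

Top → 393
Determined eligible → 393 + 45 + 266 + 113 + 38 = 855
e = 855 / (855 + 296) = 855 / 1151 = 0.7428
Estimated eligible among unknowns → 0.7428 × 166 = 123.30
Denom → 855 + 123.30 = 978.30
RR3 = 393 / 978.30 = 0.4017
Denom → 393 + 45 + 266 + 113 + 38 = 855
RR5 = 393 / 855 = 0.4596
Difference = 45.96 − 40.17 = 5.79 percentage points

5.8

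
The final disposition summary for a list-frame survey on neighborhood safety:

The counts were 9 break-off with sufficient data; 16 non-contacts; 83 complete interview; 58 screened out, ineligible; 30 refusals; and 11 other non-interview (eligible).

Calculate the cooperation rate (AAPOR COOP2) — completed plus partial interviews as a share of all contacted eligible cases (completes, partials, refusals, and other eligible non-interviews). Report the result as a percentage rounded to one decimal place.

69.2%

Numerator: 83 + 9 = 92
Base: 83 + 9 + 30 + 11 = 133
COOP2 = 92 / 133 = 0.6917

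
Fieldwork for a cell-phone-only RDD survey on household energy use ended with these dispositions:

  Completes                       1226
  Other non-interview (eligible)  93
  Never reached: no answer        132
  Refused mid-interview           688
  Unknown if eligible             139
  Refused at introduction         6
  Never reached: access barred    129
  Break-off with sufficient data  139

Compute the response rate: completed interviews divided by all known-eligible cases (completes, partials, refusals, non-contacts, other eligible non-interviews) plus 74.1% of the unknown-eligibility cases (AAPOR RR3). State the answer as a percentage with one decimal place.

48.7%

Refusals = 6 + 688 = 694
No answer / not reached = 132 + 129 = 261
Numerator = 1226
Determined eligible = 1226 + 139 + 694 + 261 + 93 = 2413
Estimated eligible among unknowns = 0.7410 × 139 = 103.00
Denom = 2413 + 103.00 = 2516.00
RR3 = 1226 / 2516.00 = 0.4873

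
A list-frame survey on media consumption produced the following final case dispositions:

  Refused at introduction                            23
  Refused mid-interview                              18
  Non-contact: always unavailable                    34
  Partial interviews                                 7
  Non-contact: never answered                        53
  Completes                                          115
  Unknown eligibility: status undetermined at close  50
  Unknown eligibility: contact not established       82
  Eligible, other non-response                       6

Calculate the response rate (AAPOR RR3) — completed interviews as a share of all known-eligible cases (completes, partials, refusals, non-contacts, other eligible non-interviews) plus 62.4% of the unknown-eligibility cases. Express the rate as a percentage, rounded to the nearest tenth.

34.0%

Refusals = 23 + 18 = 41
No answer / not reached = 53 + 34 = 87
Eligibility not determined = 82 + 50 = 132
Numerator → 115
Eligible (known) → 115 + 7 + 41 + 87 + 6 = 256
Eligible share of unknowns → 0.6240 × 132 = 82.37
Base → 256 + 82.37 = 338.37
RR3 = 115 / 338.37 = 0.3399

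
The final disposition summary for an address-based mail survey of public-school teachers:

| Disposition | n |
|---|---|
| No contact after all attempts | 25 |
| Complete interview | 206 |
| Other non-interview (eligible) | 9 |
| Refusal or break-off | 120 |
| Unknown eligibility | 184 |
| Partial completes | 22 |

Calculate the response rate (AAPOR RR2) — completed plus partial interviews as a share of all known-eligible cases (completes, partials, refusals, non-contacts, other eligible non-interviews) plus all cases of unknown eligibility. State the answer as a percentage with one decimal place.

40.3%

Num = 206 + 22 = 228
Base = 206 + 22 + 120 + 25 + 9 + 184 = 566
RR2 = 228 / 566 = 0.4028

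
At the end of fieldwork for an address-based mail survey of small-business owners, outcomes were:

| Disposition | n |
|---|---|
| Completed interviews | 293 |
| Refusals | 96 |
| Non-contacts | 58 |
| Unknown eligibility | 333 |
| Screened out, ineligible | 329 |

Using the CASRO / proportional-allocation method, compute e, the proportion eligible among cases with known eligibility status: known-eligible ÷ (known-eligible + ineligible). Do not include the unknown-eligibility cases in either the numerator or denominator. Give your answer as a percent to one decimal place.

Known eligible: 293 + 96 + 58 = 447
e = 447 / (447 + 329) = 447 / 776 = 0.5760

57.6%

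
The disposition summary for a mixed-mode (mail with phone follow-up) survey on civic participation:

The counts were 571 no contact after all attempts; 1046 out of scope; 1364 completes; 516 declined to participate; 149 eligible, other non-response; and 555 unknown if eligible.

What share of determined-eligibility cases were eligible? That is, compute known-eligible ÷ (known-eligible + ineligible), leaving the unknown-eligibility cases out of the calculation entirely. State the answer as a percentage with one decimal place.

71.3%

Known eligible = 1364 + 516 + 571 + 149 = 2600
e = 2600 / (2600 + 1046) = 2600 / 3646 = 0.7131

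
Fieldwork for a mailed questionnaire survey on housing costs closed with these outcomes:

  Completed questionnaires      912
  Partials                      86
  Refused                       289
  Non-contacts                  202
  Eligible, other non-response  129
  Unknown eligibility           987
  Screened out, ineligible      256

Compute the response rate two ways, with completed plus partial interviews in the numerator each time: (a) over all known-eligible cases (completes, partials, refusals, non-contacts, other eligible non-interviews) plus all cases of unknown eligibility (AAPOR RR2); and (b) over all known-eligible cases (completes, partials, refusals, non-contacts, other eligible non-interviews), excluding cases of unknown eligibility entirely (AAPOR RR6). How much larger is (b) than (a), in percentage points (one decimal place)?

23.4

Num = 912 + 86 = 998
Denominator = 912 + 86 + 289 + 202 + 129 + 987 = 2605
RR2 = 998 / 2605 = 0.3831
Denominator = 912 + 86 + 289 + 202 + 129 = 1618
RR6 = 998 / 1618 = 0.6168
Difference = 61.68 − 38.31 = 23.37 percentage points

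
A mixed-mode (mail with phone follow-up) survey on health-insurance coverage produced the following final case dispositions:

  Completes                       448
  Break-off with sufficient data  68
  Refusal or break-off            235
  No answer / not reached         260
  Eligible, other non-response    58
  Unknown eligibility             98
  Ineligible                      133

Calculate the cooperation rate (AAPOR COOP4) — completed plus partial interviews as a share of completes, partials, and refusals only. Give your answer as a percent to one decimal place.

68.7%

Num: 448 + 68 = 516
Base: 448 + 68 + 235 = 751
COOP4 = 516 / 751 = 0.6871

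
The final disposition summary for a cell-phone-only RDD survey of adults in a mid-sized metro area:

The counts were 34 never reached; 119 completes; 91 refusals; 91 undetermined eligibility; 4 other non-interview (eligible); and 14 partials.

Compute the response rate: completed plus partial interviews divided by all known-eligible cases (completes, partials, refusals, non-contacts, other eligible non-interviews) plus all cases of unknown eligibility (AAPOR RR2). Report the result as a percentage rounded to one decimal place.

37.7%

Top = 119 + 14 = 133
Denom = 119 + 14 + 91 + 34 + 4 + 91 = 353
RR2 = 133 / 353 = 0.3768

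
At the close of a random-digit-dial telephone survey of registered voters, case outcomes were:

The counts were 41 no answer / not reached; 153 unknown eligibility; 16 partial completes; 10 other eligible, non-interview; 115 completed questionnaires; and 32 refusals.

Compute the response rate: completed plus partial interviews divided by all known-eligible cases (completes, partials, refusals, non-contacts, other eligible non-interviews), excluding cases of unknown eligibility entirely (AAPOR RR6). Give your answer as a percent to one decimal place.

61.2%

Top → 115 + 16 = 131
Base → 115 + 16 + 32 + 41 + 10 = 214
RR6 = 131 / 214 = 0.6121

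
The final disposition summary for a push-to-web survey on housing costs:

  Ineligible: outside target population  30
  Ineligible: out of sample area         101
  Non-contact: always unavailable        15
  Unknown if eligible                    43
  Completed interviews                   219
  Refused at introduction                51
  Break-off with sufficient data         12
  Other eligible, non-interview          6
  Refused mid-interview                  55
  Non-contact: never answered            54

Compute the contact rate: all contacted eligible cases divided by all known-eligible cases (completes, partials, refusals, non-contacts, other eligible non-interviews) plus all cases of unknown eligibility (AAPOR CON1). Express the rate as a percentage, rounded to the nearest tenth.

Refusals = 51 + 55 = 106
Never reached = 54 + 15 = 69
Ineligible = 30 + 101 = 131
Top: 219 + 12 + 106 + 6 = 343
Denom: 219 + 12 + 106 + 69 + 6 + 43 = 455
CON1 = 343 / 455 = 0.7538

75.4%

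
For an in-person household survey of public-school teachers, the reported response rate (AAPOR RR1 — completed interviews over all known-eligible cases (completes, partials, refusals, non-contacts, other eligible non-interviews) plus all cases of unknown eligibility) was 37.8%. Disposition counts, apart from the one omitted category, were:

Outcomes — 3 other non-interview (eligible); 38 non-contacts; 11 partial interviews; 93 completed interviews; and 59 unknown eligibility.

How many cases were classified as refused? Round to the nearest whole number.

42

RR1 = 93 / D = 0.378
D = 93 / 0.378 = 246.0
Rest of base = 204
refused = 246.0 − 204 ≈ 42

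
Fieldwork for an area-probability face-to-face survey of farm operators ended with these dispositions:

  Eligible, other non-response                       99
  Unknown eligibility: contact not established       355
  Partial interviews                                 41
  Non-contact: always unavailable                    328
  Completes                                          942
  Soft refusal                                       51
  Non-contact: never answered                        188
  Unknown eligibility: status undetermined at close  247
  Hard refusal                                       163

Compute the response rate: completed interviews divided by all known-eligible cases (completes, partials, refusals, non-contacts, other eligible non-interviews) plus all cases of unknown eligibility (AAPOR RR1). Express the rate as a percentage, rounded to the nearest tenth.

39.0%

Declined to participate = 163 + 51 = 214
Non-contacts = 188 + 328 = 516
Eligibility not determined = 355 + 247 = 602
Numerator = 942
Base = 942 + 41 + 214 + 516 + 99 + 602 = 2414
RR1 = 942 / 2414 = 0.3902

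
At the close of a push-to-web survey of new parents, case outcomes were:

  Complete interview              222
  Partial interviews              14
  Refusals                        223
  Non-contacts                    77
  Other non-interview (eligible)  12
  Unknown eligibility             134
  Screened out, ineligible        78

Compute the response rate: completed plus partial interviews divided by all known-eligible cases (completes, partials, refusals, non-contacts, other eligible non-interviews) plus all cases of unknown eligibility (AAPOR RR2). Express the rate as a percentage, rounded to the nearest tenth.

34.6%

Numerator: 222 + 14 = 236
Denominator: 222 + 14 + 223 + 77 + 12 + 134 = 682
RR2 = 236 / 682 = 0.3460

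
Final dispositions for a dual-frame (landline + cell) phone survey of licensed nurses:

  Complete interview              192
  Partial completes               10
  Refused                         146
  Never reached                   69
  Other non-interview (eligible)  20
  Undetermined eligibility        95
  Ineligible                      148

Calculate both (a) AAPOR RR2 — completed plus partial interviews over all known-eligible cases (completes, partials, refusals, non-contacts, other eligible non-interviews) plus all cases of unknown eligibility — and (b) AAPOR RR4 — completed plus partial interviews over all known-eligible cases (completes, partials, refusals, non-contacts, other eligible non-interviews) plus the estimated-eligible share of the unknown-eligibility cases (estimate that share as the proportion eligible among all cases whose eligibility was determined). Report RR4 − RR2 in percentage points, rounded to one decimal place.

Top = 192 + 10 = 202
Denominator = 192 + 10 + 146 + 69 + 20 + 95 = 532
RR2 = 202 / 532 = 0.3797
Determined eligible = 192 + 10 + 146 + 69 + 20 = 437
e = 437 / (437 + 148) = 437 / 585 = 0.7470
Estimated eligible among unknowns = 0.7470 × 95 = 70.97
Denominator = 437 + 70.97 = 507.97
RR4 = 202 / 507.97 = 0.3977
Difference = 39.77 − 37.97 = 1.80 percentage points

1.8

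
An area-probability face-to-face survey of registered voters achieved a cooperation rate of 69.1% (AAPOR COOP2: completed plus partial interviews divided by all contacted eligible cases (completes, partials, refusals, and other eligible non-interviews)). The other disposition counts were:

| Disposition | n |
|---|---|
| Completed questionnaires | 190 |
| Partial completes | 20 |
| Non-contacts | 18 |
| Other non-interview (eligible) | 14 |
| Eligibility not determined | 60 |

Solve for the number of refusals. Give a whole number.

Num = 190 + 20 = 210
COOP2 = 210 / D = 0.691
D = 210 / 0.691 = 303.9
Rest of base = 224
refusals = 303.9 − 224 ≈ 80

80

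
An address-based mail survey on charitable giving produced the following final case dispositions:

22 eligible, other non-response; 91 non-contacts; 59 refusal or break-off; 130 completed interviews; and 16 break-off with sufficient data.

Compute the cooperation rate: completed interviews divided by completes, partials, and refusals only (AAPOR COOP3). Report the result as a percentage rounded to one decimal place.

63.4%

Num → 130
Denom → 130 + 16 + 59 = 205
COOP3 = 130 / 205 = 0.6341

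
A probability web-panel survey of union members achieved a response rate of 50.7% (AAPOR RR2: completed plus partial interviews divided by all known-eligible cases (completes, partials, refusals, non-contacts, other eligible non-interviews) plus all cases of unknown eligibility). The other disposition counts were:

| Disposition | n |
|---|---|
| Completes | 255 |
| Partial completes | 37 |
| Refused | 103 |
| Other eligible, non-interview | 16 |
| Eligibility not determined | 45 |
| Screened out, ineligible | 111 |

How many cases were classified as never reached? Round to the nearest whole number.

Top = 255 + 37 = 292
RR2 = 292 / D = 0.507
D = 292 / 0.507 = 575.9
Other denominator terms total 456
never reached = 575.9 − 456 ≈ 120

120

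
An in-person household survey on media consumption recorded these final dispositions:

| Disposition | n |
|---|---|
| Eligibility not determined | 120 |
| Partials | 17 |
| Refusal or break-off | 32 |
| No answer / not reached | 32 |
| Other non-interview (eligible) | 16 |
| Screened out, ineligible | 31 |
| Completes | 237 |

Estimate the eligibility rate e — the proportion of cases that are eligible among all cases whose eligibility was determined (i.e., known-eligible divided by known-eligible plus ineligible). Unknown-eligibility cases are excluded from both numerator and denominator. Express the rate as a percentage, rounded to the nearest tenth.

Determined eligible: 237 + 17 + 32 + 32 + 16 = 334
e = 334 / (334 + 31) = 334 / 365 = 0.9151

91.5%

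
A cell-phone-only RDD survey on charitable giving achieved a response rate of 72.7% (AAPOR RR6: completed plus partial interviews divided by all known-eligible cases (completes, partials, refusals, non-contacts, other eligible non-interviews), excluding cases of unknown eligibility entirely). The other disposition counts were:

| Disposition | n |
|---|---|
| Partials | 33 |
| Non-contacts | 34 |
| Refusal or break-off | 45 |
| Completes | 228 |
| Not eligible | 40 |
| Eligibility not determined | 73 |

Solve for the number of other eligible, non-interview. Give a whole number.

Num: 228 + 33 = 261
RR6 = 261 / D = 0.727
D = 261 / 0.727 = 359.0
Rest of base = 340
other eligible, non-interview = 359.0 − 340 ≈ 19

19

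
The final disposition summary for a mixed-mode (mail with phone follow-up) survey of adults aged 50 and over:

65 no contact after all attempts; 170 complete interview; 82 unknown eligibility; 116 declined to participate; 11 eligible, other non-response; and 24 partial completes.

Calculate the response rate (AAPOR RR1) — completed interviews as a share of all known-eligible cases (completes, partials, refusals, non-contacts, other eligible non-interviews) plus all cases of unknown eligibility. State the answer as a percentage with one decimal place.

Top: 170
Base: 170 + 24 + 116 + 65 + 11 + 82 = 468
RR1 = 170 / 468 = 0.3632

36.3%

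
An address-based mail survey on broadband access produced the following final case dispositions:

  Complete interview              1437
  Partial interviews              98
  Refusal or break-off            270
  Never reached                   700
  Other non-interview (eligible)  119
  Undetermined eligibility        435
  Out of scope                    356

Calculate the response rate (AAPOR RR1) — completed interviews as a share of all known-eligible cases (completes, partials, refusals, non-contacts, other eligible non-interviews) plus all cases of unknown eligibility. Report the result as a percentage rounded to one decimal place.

47.0%

Top → 1437
Denom → 1437 + 98 + 270 + 700 + 119 + 435 = 3059
RR1 = 1437 / 3059 = 0.4698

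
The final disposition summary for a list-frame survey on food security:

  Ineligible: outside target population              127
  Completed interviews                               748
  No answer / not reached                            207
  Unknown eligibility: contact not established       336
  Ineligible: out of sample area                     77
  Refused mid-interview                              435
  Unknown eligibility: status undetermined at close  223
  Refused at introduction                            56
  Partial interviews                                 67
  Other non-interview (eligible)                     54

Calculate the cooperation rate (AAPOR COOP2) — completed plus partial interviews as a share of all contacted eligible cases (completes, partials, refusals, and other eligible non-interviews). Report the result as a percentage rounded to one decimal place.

Refusal or break-off = 56 + 435 = 491
Eligibility not determined = 336 + 223 = 559
Out of scope = 127 + 77 = 204
Num = 748 + 67 = 815
Denom = 748 + 67 + 491 + 54 = 1360
COOP2 = 815 / 1360 = 0.5993

59.9%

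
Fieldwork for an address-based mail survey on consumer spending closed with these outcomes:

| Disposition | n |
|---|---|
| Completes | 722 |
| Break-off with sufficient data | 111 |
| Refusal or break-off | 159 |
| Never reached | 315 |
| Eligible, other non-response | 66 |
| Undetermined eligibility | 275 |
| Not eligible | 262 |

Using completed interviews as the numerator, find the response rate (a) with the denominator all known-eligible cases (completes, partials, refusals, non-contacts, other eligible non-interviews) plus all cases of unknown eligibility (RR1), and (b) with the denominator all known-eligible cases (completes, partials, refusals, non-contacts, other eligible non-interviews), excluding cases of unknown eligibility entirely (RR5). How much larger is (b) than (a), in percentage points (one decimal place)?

8.8

Numerator → 722
Base → 722 + 111 + 159 + 315 + 66 + 275 = 1648
RR1 = 722 / 1648 = 0.4381
Base → 722 + 111 + 159 + 315 + 66 = 1373
RR5 = 722 / 1373 = 0.5259
Difference = 52.59 − 43.81 = 8.78 percentage points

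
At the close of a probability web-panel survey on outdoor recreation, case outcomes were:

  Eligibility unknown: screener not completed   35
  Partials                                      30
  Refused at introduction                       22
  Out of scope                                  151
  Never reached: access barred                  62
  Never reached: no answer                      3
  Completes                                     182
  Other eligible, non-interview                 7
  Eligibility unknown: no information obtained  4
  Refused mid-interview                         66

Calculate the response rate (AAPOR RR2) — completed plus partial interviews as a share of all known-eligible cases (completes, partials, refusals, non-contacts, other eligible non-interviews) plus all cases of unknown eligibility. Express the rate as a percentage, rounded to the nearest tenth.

Refused = 22 + 66 = 88
No contact after all attempts = 3 + 62 = 65
Unknown eligibility = 35 + 4 = 39
Numerator = 182 + 30 = 212
Base = 182 + 30 + 88 + 65 + 7 + 39 = 411
RR2 = 212 / 411 = 0.5158

51.6%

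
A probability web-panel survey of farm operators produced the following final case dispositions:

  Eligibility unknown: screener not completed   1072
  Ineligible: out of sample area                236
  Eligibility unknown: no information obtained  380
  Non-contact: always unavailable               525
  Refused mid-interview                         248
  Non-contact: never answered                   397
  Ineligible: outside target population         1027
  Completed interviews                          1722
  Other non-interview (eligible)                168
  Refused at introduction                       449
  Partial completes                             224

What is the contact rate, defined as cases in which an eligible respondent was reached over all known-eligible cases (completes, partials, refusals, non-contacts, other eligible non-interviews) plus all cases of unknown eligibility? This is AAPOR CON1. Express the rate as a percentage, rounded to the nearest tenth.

Refusals = 449 + 248 = 697
No contact after all attempts = 397 + 525 = 922
Unknown if eligible = 1072 + 380 = 1452
Ineligible = 1027 + 236 = 1263
Top = 1722 + 224 + 697 + 168 = 2811
Base = 1722 + 224 + 697 + 922 + 168 + 1452 = 5185
CON1 = 2811 / 5185 = 0.5421

54.2%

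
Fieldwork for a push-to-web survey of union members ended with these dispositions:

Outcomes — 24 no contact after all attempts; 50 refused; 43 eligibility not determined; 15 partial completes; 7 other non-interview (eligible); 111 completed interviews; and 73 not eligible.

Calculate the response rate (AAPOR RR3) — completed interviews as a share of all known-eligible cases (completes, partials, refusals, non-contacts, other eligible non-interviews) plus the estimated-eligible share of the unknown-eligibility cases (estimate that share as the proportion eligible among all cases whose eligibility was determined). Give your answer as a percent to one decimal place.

46.5%

Numerator → 111
Eligible (known) → 111 + 15 + 50 + 24 + 7 = 207
e = 207 / (207 + 73) = 207 / 280 = 0.7393
Estimated eligible among unknowns → 0.7393 × 43 = 31.79
Denominator → 207 + 31.79 = 238.79
RR3 = 111 / 238.79 = 0.4648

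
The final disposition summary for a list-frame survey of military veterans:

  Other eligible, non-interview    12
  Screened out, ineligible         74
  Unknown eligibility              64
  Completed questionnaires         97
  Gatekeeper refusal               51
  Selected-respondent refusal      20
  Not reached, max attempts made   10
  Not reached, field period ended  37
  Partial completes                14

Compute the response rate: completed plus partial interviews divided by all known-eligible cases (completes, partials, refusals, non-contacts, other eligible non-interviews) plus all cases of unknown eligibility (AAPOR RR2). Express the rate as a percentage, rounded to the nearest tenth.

Refused = 51 + 20 = 71
Non-contacts = 37 + 10 = 47
Num: 97 + 14 = 111
Denom: 97 + 14 + 71 + 47 + 12 + 64 = 305
RR2 = 111 / 305 = 0.3639

36.4%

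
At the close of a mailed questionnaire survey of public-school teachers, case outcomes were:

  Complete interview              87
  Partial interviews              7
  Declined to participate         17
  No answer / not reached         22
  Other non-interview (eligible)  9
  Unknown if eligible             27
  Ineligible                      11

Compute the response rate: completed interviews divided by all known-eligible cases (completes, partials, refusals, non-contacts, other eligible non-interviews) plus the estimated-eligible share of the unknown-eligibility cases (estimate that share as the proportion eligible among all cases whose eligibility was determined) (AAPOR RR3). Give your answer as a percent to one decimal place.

Numerator = 87
Known eligible = 87 + 7 + 17 + 22 + 9 = 142
e = 142 / (142 + 11) = 142 / 153 = 0.9281
Estimated eligible among unknowns = 0.9281 × 27 = 25.06
Denominator = 142 + 25.06 = 167.06
RR3 = 87 / 167.06 = 0.5208

52.1%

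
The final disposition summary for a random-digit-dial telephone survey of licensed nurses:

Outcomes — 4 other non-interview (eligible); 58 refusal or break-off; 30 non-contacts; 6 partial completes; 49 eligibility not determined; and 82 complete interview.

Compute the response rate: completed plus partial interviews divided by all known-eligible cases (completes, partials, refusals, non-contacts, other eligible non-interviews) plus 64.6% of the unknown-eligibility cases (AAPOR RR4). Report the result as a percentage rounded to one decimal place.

Num: 82 + 6 = 88
Determined eligible: 82 + 6 + 58 + 30 + 4 = 180
Eligible share of unknowns: 0.6460 × 49 = 31.65
Denominator: 180 + 31.65 = 211.65
RR4 = 88 / 211.65 = 0.4158

41.6%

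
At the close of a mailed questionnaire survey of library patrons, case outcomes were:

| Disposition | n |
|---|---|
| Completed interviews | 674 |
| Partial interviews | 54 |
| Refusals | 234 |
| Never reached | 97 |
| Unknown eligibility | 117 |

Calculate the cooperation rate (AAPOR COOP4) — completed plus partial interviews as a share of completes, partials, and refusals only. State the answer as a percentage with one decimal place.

Numerator = 674 + 54 = 728
Denominator = 674 + 54 + 234 = 962
COOP4 = 728 / 962 = 0.7568

75.7%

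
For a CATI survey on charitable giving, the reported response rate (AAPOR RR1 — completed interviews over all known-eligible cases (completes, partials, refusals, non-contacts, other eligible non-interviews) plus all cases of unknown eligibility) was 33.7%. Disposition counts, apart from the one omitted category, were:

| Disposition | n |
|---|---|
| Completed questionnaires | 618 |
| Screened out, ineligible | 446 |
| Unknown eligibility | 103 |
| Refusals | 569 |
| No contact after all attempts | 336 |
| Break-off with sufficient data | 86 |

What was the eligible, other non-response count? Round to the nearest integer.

122

RR1 = 618 / D = 0.337
D = 618 / 0.337 = 1833.8
Rest of base = 1712
eligible, other non-response = 1833.8 − 1712 ≈ 122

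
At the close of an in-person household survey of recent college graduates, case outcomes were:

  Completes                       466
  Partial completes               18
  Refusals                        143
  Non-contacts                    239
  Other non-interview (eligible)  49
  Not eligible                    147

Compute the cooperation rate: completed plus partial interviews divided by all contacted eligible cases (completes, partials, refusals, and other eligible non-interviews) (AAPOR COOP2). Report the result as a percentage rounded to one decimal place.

Num = 466 + 18 = 484
Denominator = 466 + 18 + 143 + 49 = 676
COOP2 = 484 / 676 = 0.7160

71.6%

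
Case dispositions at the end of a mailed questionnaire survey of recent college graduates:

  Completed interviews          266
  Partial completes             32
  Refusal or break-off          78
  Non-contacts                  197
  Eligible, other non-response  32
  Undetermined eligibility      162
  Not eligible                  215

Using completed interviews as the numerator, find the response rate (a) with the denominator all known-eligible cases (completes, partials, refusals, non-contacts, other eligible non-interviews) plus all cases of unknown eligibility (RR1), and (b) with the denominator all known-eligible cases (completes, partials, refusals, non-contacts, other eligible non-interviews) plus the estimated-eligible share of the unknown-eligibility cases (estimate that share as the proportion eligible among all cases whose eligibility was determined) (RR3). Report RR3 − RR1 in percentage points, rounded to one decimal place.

2.0

Num: 266
Denom: 266 + 32 + 78 + 197 + 32 + 162 = 767
RR1 = 266 / 767 = 0.3468
Eligible (known): 266 + 32 + 78 + 197 + 32 = 605
e = 605 / (605 + 215) = 605 / 820 = 0.7378
Estimated eligible among unknowns: 0.7378 × 162 = 119.52
Denom: 605 + 119.52 = 724.52
RR3 = 266 / 724.52 = 0.3671
Difference = 36.71 − 34.68 = 2.03 percentage points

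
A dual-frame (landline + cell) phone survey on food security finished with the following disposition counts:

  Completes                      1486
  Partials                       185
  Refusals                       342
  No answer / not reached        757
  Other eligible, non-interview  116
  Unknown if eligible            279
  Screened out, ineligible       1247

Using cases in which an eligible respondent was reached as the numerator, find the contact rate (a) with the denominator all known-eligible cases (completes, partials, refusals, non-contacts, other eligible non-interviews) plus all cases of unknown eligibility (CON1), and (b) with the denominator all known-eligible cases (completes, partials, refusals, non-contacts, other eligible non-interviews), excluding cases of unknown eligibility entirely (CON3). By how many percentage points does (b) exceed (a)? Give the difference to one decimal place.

Numerator → 1486 + 185 + 342 + 116 = 2129
Denom → 1486 + 185 + 342 + 757 + 116 + 279 = 3165
CON1 = 2129 / 3165 = 0.6727
Denom → 1486 + 185 + 342 + 757 + 116 = 2886
CON3 = 2129 / 2886 = 0.7377
Difference = 73.77 − 67.27 = 6.50 percentage points

6.5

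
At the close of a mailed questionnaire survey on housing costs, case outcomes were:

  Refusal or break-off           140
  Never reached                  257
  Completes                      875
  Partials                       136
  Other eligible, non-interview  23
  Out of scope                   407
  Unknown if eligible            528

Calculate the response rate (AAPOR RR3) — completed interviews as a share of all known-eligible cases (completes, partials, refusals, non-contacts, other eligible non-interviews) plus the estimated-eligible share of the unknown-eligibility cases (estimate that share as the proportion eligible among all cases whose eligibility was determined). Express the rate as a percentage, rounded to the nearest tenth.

Top = 875
Determined eligible = 875 + 136 + 140 + 257 + 23 = 1431
e = 1431 / (1431 + 407) = 1431 / 1838 = 0.7786
e × U = 0.7786 × 528 = 411.10
Base = 1431 + 411.10 = 1842.10
RR3 = 875 / 1842.10 = 0.4750

47.5%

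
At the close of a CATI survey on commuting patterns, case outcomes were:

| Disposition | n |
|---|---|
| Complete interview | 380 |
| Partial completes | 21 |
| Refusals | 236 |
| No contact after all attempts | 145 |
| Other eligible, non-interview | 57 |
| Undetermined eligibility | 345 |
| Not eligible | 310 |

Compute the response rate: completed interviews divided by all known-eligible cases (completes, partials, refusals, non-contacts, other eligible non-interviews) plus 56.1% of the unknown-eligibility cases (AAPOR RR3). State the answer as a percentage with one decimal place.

Numerator: 380
Known eligible: 380 + 21 + 236 + 145 + 57 = 839
e × U: 0.5610 × 345 = 193.55
Denominator: 839 + 193.55 = 1032.55
RR3 = 380 / 1032.55 = 0.3680

36.8%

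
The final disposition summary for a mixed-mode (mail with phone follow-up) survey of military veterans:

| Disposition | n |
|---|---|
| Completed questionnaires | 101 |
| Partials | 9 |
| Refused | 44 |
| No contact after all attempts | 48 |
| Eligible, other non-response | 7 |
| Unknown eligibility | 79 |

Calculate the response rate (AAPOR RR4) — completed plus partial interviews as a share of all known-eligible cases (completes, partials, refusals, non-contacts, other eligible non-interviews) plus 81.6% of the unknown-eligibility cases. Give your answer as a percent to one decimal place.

40.2%

Top = 101 + 9 = 110
Determined eligible = 101 + 9 + 44 + 48 + 7 = 209
Estimated eligible among unknowns = 0.8160 × 79 = 64.46
Denominator = 209 + 64.46 = 273.46
RR4 = 110 / 273.46 = 0.4023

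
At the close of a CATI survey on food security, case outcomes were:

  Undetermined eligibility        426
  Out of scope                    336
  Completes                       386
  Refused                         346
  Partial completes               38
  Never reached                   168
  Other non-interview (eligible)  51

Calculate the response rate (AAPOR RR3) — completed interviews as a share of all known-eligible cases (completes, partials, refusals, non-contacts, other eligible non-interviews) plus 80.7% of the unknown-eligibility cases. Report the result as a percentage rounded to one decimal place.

29.0%

Numerator: 386
Known eligible: 386 + 38 + 346 + 168 + 51 = 989
Estimated eligible among unknowns: 0.8070 × 426 = 343.78
Denominator: 989 + 343.78 = 1332.78
RR3 = 386 / 1332.78 = 0.2896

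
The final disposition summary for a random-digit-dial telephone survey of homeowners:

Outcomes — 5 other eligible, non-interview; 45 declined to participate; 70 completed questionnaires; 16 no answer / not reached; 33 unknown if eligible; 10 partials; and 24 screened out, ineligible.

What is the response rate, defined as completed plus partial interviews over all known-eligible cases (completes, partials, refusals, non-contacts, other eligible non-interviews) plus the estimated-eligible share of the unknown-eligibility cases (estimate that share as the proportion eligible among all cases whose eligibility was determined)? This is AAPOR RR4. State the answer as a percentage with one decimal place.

Numerator → 70 + 10 = 80
Known eligible → 70 + 10 + 45 + 16 + 5 = 146
e = 146 / (146 + 24) = 146 / 170 = 0.8588
e × U → 0.8588 × 33 = 28.34
Base → 146 + 28.34 = 174.34
RR4 = 80 / 174.34 = 0.4589

45.9%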